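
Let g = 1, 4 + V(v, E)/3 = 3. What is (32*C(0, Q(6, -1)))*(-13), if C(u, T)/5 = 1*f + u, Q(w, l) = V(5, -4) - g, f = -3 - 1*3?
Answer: 12480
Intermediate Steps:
V(v, E) = -3 (V(v, E) = -12 + 3*3 = -12 + 9 = -3)
f = -6 (f = -3 - 3 = -6)
Q(w, l) = -4 (Q(w, l) = -3 - 1*1 = -3 - 1 = -4)
C(u, T) = -30 + 5*u (C(u, T) = 5*(1*(-6) + u) = 5*(-6 + u) = -30 + 5*u)
(32*C(0, Q(6, -1)))*(-13) = (32*(-30 + 5*0))*(-13) = (32*(-30 + 0))*(-13) = (32*(-30))*(-13) = -960*(-13) = 12480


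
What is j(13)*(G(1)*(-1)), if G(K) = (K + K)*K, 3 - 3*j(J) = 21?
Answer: 12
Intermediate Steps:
j(J) = -6 (j(J) = 1 - ⅓*21 = 1 - 7 = -6)
G(K) = 2*K² (G(K) = (2*K)*K = 2*K²)
j(13)*(G(1)*(-1)) = -6*2*1²*(-1) = -6*2*1*(-1) = -12*(-1) = -6*(-2) = 12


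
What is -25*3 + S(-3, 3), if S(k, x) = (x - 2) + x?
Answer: -71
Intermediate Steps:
S(k, x) = -2 + 2*x (S(k, x) = (-2 + x) + x = -2 + 2*x)
-25*3 + S(-3, 3) = -25*3 + (-2 + 2*3) = -75 + (-2 + 6) = -75 + 4 = -71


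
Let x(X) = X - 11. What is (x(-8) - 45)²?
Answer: 4096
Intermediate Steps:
x(X) = -11 + X
(x(-8) - 45)² = ((-11 - 8) - 45)² = (-19 - 45)² = (-64)² = 4096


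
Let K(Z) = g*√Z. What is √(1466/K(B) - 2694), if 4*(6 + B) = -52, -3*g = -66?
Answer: √(-117676614 - 153197*I*√19)/209 ≈ 0.14727 - 51.904*I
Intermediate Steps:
g = 22 (g = -⅓*(-66) = 22)
B = -19 (B = -6 + (¼)*(-52) = -6 - 13 = -19)
K(Z) = 22*√Z
√(1466/K(B) - 2694) = √(1466/((22*√(-19))) - 2694) = √(1466/((22*(I*√19))) - 2694) = √(1466/((22*I*√19)) - 2694) = √(1466*(-I*√19/418) - 2694) = √(-733*I*√19/209 - 2694) = √(-2694 - 733*I*√19/209)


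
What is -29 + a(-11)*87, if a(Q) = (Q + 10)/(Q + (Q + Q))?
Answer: -290/11 ≈ -26.364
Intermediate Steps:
a(Q) = (10 + Q)/(3*Q) (a(Q) = (10 + Q)/(Q + 2*Q) = (10 + Q)/((3*Q)) = (10 + Q)*(1/(3*Q)) = (10 + Q)/(3*Q))
-29 + a(-11)*87 = -29 + ((1/3)*(10 - 11)/(-11))*87 = -29 + ((1/3)*(-1/11)*(-1))*87 = -29 + (1/33)*87 = -29 + 29/11 = -290/11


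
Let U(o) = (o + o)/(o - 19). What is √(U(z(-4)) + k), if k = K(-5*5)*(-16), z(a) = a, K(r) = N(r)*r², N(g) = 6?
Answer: 2*I*√7934954/23 ≈ 244.95*I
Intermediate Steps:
K(r) = 6*r²
U(o) = 2*o/(-19 + o) (U(o) = (2*o)/(-19 + o) = 2*o/(-19 + o))
k = -60000 (k = (6*(-5*5)²)*(-16) = (6*(-25)²)*(-16) = (6*625)*(-16) = 3750*(-16) = -60000)
√(U(z(-4)) + k) = √(2*(-4)/(-19 - 4) - 60000) = √(2*(-4)/(-23) - 60000) = √(2*(-4)*(-1/23) - 60000) = √(8/23 - 60000) = √(-1379992/23) = 2*I*√7934954/23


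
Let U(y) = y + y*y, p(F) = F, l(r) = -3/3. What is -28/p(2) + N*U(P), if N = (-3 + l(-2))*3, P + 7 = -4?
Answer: -1334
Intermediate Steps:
l(r) = -1 (l(r) = -3*⅓ = -1)
P = -11 (P = -7 - 4 = -11)
U(y) = y + y²
N = -12 (N = (-3 - 1)*3 = -4*3 = -12)
-28/p(2) + N*U(P) = -28/2 - (-132)*(1 - 11) = -28*½ - (-132)*(-10) = -14 - 12*110 = -14 - 1320 = -1334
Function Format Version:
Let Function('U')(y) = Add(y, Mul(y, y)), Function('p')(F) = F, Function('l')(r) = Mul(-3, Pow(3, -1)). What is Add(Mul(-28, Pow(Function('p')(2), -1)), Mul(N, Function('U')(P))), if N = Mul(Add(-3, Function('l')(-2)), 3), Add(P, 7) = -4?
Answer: -1334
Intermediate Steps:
Function('l')(r) = -1 (Function('l')(r) = Mul(-3, Rational(1, 3)) = -1)
P = -11 (P = Add(-7, -4) = -11)
Function('U')(y) = Add(y, Pow(y, 2))
N = -12 (N = Mul(Add(-3, -1), 3) = Mul(-4, 3) = -12)
Add(Mul(-28, Pow(Function('p')(2), -1)), Mul(N, Function('U')(P))) = Add(Mul(-28, Pow(2, -1)), Mul(-12, Mul(-11, Add(1, -11)))) = Add(Mul(-28, Rational(1, 2)), Mul(-12, Mul(-11, -10))) = Add(-14, Mul(-12, 110)) = Add(-14, -1320) = -1334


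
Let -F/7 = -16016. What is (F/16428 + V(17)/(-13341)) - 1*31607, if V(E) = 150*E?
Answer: -577143693637/18263829 ≈ -31600.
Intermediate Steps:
F = 112112 (F = -7*(-16016) = 112112)
(F/16428 + V(17)/(-13341)) - 1*31607 = (112112/16428 + (150*17)/(-13341)) - 1*31607 = (112112*(1/16428) + 2550*(-1/13341)) - 31607 = (28028/4107 - 850/4447) - 31607 = 121149566/18263829 - 31607 = -577143693637/18263829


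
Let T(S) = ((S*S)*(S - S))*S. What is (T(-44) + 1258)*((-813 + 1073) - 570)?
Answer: -389980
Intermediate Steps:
T(S) = 0 (T(S) = (S**2*0)*S = 0*S = 0)
(T(-44) + 1258)*((-813 + 1073) - 570) = (0 + 1258)*((-813 + 1073) - 570) = 1258*(260 - 570) = 1258*(-310) = -389980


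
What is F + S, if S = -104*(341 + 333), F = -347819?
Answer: -417915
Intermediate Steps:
S = -70096 (S = -104*674 = -70096)
F + S = -347819 - 70096 = -417915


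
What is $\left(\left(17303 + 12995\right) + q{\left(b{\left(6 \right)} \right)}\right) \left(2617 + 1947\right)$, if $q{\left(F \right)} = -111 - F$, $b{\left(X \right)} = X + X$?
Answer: $137718700$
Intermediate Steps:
$b{\left(X \right)} = 2 X$
$\left(\left(17303 + 12995\right) + q{\left(b{\left(6 \right)} \right)}\right) \left(2617 + 1947\right) = \left(\left(17303 + 12995\right) - \left(111 + 2 \cdot 6\right)\right) \left(2617 + 1947\right) = \left(30298 - 123\right) 4564 = 30175 \cdot 4564 = 137718700$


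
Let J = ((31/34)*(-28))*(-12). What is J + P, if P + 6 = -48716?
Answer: -823066/17 ≈ -48416.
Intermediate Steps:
P = -48722 (P = -6 - 48716 = -48722)
J = 5208/17 (J = ((31*(1/34))*(-28))*(-12) = ((31/34)*(-28))*(-12) = -434/17*(-12) = 5208/17 ≈ 306.35)
J + P = 5208/17 - 48722 = -823066/17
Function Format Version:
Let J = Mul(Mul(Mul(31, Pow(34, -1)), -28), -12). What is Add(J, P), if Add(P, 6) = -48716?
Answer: Rational(-823066, 17) ≈ -48416.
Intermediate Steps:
P = -48722 (P = Add(-6, -48716) = -48722)
J = Rational(5208, 17) (J = Mul(Mul(Mul(31, Rational(1, 34)), -28), -12) = Mul(Mul(Rational(31, 34), -28), -12) = Mul(Rational(-434, 17), -12) = Rational(5208, 17) ≈ 306.35)
Add(J, P) = Add(Rational(5208, 17), -48722) = Rational(-823066, 17)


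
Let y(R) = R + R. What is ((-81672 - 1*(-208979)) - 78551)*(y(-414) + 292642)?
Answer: 14227683384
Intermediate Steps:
y(R) = 2*R
((-81672 - 1*(-208979)) - 78551)*(y(-414) + 292642) = ((-81672 - 1*(-208979)) - 78551)*(2*(-414) + 292642) = ((-81672 + 208979) - 78551)*(-828 + 292642) = (127307 - 78551)*291814 = 48756*291814 = 14227683384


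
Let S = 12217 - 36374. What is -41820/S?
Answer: 2460/1421 ≈ 1.7312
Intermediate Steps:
S = -24157
-41820/S = -41820/(-24157) = -41820*(-1/24157) = 2460/1421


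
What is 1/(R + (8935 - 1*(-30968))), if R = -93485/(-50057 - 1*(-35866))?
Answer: 14191/566356958 ≈ 2.5057e-5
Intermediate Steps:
R = 93485/14191 (R = -93485/(-50057 + 35866) = -93485/(-14191) = -93485*(-1/14191) = 93485/14191 ≈ 6.5876)
1/(R + (8935 - 1*(-30968))) = 1/(93485/14191 + (8935 - 1*(-30968))) = 1/(93485/14191 + (8935 + 30968)) = 1/(93485/14191 + 39903) = 1/(566356958/14191) = 14191/566356958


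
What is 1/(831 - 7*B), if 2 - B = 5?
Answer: 1/852 ≈ 0.0011737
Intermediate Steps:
B = -3 (B = 2 - 1*5 = 2 - 5 = -3)
1/(831 - 7*B) = 1/(831 - 7*(-3)) = 1/(831 + 21) = 1/852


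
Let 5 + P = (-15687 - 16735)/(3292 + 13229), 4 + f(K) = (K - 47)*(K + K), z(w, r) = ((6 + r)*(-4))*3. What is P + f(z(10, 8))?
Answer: 1193295929/16521 ≈ 72229.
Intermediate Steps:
z(w, r) = -72 - 12*r (z(w, r) = (-24 - 4*r)*3 = -72 - 12*r)
f(K) = -4 + 2*K*(-47 + K) (f(K) = -4 + (K - 47)*(K + K) = -4 + (-47 + K)*(2*K) = -4 + 2*K*(-47 + K))
P = -115027/16521 (P = -5 + (-15687 - 16735)/(3292 + 13229) = -5 - 32422/16521 = -115027/16521 ≈ -6.9625)
P + f(z(10, 8)) = -115027/16521 + (-4 - 94*(-72 - 12*8) + 2*(-72 - 12*8)**2) = -115027/16521 + (-4 - 94*(-72 - 96) + 2*(-72 - 96)**2) = -115027/16521 + (-4 - 94*(-168) + 2*(-168)**2) = -115027/16521 + (-4 + 15792 + 2*28224) = -115027/16521 + (-4 + 15792 + 56448) = -115027/16521 + 72236 = 1193295929/16521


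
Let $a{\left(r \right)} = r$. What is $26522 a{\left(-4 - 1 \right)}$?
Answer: $-132610$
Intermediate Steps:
$26522 a{\left(-4 - 1 \right)} = 26522 \left(-4 - 1\right) = 26522 \left(-5\right) = -132610$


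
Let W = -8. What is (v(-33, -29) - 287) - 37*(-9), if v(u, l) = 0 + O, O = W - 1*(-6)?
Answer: 44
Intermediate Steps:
O = -2 (O = -8 - 1*(-6) = -8 + 6 = -2)
v(u, l) = -2 (v(u, l) = 0 - 2 = -2)
(v(-33, -29) - 287) - 37*(-9) = (-2 - 287) - 37*(-9) = -289 + 333 = 44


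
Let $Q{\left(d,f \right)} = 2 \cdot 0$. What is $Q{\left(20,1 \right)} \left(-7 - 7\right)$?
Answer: $0$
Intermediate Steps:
$Q{\left(d,f \right)} = 0$
$Q{\left(20,1 \right)} \left(-7 - 7\right) = 0 \left(-7 - 7\right) = 0 \left(-14\right) = 0$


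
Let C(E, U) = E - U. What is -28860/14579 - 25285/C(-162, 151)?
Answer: 359596835/4563227 ≈ 78.803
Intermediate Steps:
-28860/14579 - 25285/C(-162, 151) = -28860/14579 - 25285/(-162 - 1*151) = -28860*1/14579 - 25285/(-162 - 151) = -28860/14579 - 25285/(-313) = -28860/14579 - 25285*(-1/313) = -28860/14579 + 25285/313 = 359596835/4563227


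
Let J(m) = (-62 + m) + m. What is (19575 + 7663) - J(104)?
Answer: 27092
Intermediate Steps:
J(m) = -62 + 2*m
(19575 + 7663) - J(104) = (19575 + 7663) - (-62 + 2*104) = 27238 - (-62 + 208) = 27238 - 1*146 = 27238 - 146 = 27092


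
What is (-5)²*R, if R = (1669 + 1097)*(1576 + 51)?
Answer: 112507050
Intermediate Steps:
R = 4500282 (R = 2766*1627 = 4500282)
(-5)²*R = (-5)²*4500282 = 25*4500282 = 112507050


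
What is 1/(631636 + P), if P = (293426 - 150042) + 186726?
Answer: 1/961746 ≈ 1.0398e-6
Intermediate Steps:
P = 330110 (P = 143384 + 186726 = 330110)
1/(631636 + P) = 1/(631636 + 330110) = 1/961746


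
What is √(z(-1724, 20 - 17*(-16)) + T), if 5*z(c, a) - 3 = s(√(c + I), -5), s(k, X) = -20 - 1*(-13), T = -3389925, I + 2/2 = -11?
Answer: I*√84748145/5 ≈ 1841.2*I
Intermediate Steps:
I = -12 (I = -1 - 11 = -12)
s(k, X) = -7 (s(k, X) = -20 + 13 = -7)
z(c, a) = -⅘ (z(c, a) = ⅗ + (⅕)*(-7) = ⅗ - 7/5 = -⅘)
√(z(-1724, 20 - 17*(-16)) + T) = √(-⅘ - 3389925) = √(-16949629/5) = I*√84748145/5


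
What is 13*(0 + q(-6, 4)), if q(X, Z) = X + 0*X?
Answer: -78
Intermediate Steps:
q(X, Z) = X (q(X, Z) = X + 0 = X)
13*(0 + q(-6, 4)) = 13*(0 - 6) = 13*(-6) = -78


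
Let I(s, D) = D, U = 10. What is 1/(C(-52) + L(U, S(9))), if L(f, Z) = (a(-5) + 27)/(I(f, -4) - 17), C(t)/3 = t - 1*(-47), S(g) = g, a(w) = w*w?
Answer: -21/367 ≈ -0.057221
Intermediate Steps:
a(w) = w²
C(t) = 141 + 3*t (C(t) = 3*(t - 1*(-47)) = 3*(t + 47) = 3*(47 + t) = 141 + 3*t)
L(f, Z) = -52/21 (L(f, Z) = ((-5)² + 27)/(-4 - 17) = (25 + 27)/(-21) = 52*(-1/21) = -52/21)
1/(C(-52) + L(U, S(9))) = 1/((141 + 3*(-52)) - 52/21) = 1/((141 - 156) - 52/21) = 1/(-15 - 52/21) = 1/(-367/21) = -21/367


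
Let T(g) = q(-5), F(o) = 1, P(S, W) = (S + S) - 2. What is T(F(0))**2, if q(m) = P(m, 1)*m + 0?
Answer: 3600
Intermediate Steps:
P(S, W) = -2 + 2*S (P(S, W) = 2*S - 2 = -2 + 2*S)
q(m) = m*(-2 + 2*m) (q(m) = (-2 + 2*m)*m + 0 = m*(-2 + 2*m) + 0 = m*(-2 + 2*m))
T(g) = 60 (T(g) = 2*(-5)*(-1 - 5) = 2*(-5)*(-6) = 60)
T(F(0))**2 = 60**2 = 3600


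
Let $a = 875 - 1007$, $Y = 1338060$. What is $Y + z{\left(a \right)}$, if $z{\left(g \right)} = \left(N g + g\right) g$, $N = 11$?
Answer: $1547148$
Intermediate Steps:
$a = -132$
$z{\left(g \right)} = 12 g^{2}$ ($z{\left(g \right)} = \left(11 g + g\right) g = 12 g g = 12 g^{2}$)
$Y + z{\left(a \right)} = 1338060 + 12 \left(-132\right)^{2} = 1338060 + 12 \cdot 17424 = 1338060 + 209088 = 1547148$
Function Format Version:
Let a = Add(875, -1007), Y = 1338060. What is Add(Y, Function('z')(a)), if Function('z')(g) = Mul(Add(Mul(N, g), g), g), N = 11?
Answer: 1547148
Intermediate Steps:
a = -132
Function('z')(g) = Mul(12, Pow(g, 2)) (Function('z')(g) = Mul(Add(Mul(11, g), g), g) = Mul(Mul(12, g), g) = Mul(12, Pow(g, 2)))
Add(Y, Function('z')(a)) = Add(1338060, Mul(12, Pow(-132, 2))) = Add(1338060, Mul(12, 17424)) = Add(1338060, 209088) = 1547148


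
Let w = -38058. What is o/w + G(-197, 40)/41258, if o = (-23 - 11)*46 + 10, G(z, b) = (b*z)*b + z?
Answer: -1989877349/261699494 ≈ -7.6037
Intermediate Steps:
G(z, b) = z + z*b² (G(z, b) = z*b² + z = z + z*b²)
o = -1554 (o = -34*46 + 10 = -1564 + 10 = -1554)
o/w + G(-197, 40)/41258 = -1554/(-38058) - 197*(1 + 40²)/41258 = -1554*(-1/38058) - 197*(1 + 1600)*(1/41258) = 259/6343 - 197*1601*(1/41258) = 259/6343 - 315397*1/41258 = 259/6343 - 315397/41258 = -1989877349/261699494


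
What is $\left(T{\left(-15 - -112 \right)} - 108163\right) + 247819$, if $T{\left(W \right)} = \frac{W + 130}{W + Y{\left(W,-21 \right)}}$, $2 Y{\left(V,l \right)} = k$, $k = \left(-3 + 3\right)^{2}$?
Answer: $\frac{13546859}{97} \approx 1.3966 \cdot 10^{5}$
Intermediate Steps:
$k = 0$ ($k = 0^{2} = 0$)
$Y{\left(V,l \right)} = 0$ ($Y{\left(V,l \right)} = \frac{1}{2} \cdot 0 = 0$)
$T{\left(W \right)} = \frac{130 + W}{W}$ ($T{\left(W \right)} = \frac{W + 130}{W + 0} = \frac{130 + W}{W}$)
$\left(T{\left(-15 - -112 \right)} - 108163\right) + 247819 = \left(\frac{130 - -97}{-15 - -112} - 108163\right) + 247819 = \left(\frac{130 + \left(-15 + 112\right)}{-15 + 112} - 108163\right) + 247819 = \left(\frac{130 + 97}{97} - 108163\right) + 247819 = \left(\frac{1}{97} \cdot 227 - 108163\right) + 247819 = \left(\frac{227}{97} - 108163\right) + 247819 = - \frac{10491584}{97} + 247819 = \frac{13546859}{97}$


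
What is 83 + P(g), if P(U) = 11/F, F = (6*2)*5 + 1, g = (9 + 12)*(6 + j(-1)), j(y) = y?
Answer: 5074/61 ≈ 83.180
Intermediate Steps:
g = 105 (g = (9 + 12)*(6 - 1) = 21*5 = 105)
F = 61 (F = 12*5 + 1 = 60 + 1 = 61)
P(U) = 11/61
83 + P(g) = 83 + 11/61 = 5074/61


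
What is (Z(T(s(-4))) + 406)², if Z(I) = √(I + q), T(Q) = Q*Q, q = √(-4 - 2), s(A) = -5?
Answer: (406 + √(25 + I*√6))² ≈ 1.6893e+5 + 201.0*I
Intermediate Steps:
q = I*√6 (q = √(-6) = I*√6 ≈ 2.4495*I)
T(Q) = Q²
Z(I) = √(I + I*√6)
(Z(T(s(-4))) + 406)² = (√((-5)² + I*√6) + 406)² = (√(25 + I*√6) + 406)² = (406 + √(25 + I*√6))²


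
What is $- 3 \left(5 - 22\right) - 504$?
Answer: $-453$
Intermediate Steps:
$- 3 \left(5 - 22\right) - 504 = \left(-3\right) \left(-17\right) - 504 = 51 - 504 = -453$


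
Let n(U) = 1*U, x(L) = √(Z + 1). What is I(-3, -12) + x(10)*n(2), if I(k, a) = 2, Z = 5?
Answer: 2 + 2*√6 ≈ 6.8990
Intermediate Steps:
x(L) = √6 (x(L) = √(5 + 1) = √6)
n(U) = U
I(-3, -12) + x(10)*n(2) = 2 + √6*2 = 2 + 2*√6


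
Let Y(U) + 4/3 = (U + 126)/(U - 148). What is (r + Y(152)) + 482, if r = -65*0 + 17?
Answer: 3403/6 ≈ 567.17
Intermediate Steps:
Y(U) = -4/3 + (126 + U)/(-148 + U) (Y(U) = -4/3 + (U + 126)/(U - 148) = -4/3 + (126 + U)/(-148 + U))
r = 17 (r = 0 + 17 = 17)
(r + Y(152)) + 482 = (17 + (970 - 1*152)/(3*(-148 + 152))) + 482 = (17 + (⅓)*(970 - 152)/4) + 482 = (17 + (⅓)*(¼)*818) + 482 = (17 + 409/6) + 482 = 511/6 + 482 = 3403/6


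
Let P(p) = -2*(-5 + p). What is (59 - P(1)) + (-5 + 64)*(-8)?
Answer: -421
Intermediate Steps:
P(p) = 10 - 2*p
(59 - P(1)) + (-5 + 64)*(-8) = (59 - (10 - 2*1)) + (-5 + 64)*(-8) = (59 - (10 - 2)) + 59*(-8) = (59 - 1*8) - 472 = (59 - 8) - 472 = 51 - 472 = -421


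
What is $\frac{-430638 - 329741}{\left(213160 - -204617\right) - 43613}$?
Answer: $- \frac{760379}{374164} \approx -2.0322$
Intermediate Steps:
$\frac{-430638 - 329741}{\left(213160 - -204617\right) - 43613} = - \frac{760379}{\left(213160 + 204617\right) - 43613} = - \frac{760379}{417777 - 43613} = - \frac{760379}{374164}$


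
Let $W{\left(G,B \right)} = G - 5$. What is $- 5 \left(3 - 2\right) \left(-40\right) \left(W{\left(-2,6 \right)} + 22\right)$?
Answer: $3000$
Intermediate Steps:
$W{\left(G,B \right)} = -5 + G$
$- 5 \left(3 - 2\right) \left(-40\right) \left(W{\left(-2,6 \right)} + 22\right) = - 5 \left(3 - 2\right) \left(-40\right) \left(\left(-5 - 2\right) + 22\right) = \left(-5\right) 1 \left(-40\right) \left(-7 + 22\right) = \left(-5\right) \left(-40\right) 15 = 200 \cdot 15 = 3000$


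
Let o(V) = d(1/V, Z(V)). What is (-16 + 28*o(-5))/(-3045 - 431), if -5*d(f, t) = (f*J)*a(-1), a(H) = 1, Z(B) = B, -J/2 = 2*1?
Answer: 128/21725 ≈ 0.0058918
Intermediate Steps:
J = -4 ≈ -4.0000
d(f, t) = 4*f/5 (d(f, t) = -f*(-4)/5 = -(-4*f)/5 = -(-4)*f/5 = 4*f/5)
o(V) = 4/(5*V)
(-16 + 28*o(-5))/(-3045 - 431) = (-16 + 28*((⅘)/(-5)))/(-3045 - 431) = (-16 + 28*((⅘)*(-⅕)))/(-3476) = (-16 + 28*(-4/25))*(-1/3476) = (-16 - 112/25)*(-1/3476) = -512/25*(-1/3476) = 128/21725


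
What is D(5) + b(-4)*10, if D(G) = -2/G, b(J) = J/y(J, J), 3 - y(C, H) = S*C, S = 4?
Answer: -238/95 ≈ -2.5053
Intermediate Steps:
y(C, H) = 3 - 4*C
b(J) = J/(3 - 4*J)
D(5) + b(-4)*10 = -2/5 - 1*(-4)/(-3 + 4*(-4))*10 = -2*1/5 - 1*(-4)/(-3 - 16)*10 = -2/5 - 1*(-4)/(-19)*10 = -2/5 - 1*(-4)*(-1/19)*10 = -2/5 - 4/19*10 = -2/5 - 40/19 = -238/95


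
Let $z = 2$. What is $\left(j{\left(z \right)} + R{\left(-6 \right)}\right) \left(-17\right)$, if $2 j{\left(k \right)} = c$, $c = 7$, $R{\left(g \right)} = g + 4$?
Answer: $- \frac{51}{2} \approx -25.5$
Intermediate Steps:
$R{\left(g \right)} = 4 + g$
$j{\left(k \right)} = \frac{7}{2}$ ($j{\left(k \right)} = \frac{1}{2} \cdot 7 = \frac{7}{2}$)
$\left(j{\left(z \right)} + R{\left(-6 \right)}\right) \left(-17\right) = \left(\frac{7}{2} + \left(4 - 6\right)\right) \left(-17\right) = \left(\frac{7}{2} - 2\right) \left(-17\right) = \frac{3}{2} \left(-17\right) = - \frac{51}{2}$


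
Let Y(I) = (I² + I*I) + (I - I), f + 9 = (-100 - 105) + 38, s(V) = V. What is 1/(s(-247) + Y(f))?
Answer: 1/61705 ≈ 1.6206e-5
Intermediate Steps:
f = -176 (f = -9 + ((-100 - 105) + 38) = -9 + (-205 + 38) = -9 - 167 = -176)
Y(I) = 2*I² (Y(I) = (I² + I²) + 0 = 2*I² + 0 = 2*I²)
1/(s(-247) + Y(f)) = 1/(-247 + 2*(-176)²) = 1/(-247 + 2*30976) = 1/(-247 + 61952) = 1/61705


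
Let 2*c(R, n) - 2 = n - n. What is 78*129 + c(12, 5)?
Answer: 10063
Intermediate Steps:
c(R, n) = 1 (c(R, n) = 1 + (n - n)/2 = 1 + (½)*0 = 1 + 0 = 1)
78*129 + c(12, 5) = 78*129 + 1 = 10062 + 1 = 10063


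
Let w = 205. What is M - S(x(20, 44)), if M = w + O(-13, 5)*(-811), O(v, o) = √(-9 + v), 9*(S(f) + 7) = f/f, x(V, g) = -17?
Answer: 1907/9 - 811*I*√22 ≈ 211.89 - 3803.9*I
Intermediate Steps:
S(f) = -62/9 (S(f) = -7 + (f/f)/9 = -7 + (⅑)*1 = -7 + ⅑ = -62/9)
M = 205 - 811*I*√22 (M = 205 + √(-9 - 13)*(-811) = 205 + √(-22)*(-811) = 205 + (I*√22)*(-811) = 205 - 811*I*√22 ≈ 205.0 - 3803.9*I)
M - S(x(20, 44)) = (205 - 811*I*√22) - 1*(-62/9) = (205 - 811*I*√22) + 62/9 = 1907/9 - 811*I*√22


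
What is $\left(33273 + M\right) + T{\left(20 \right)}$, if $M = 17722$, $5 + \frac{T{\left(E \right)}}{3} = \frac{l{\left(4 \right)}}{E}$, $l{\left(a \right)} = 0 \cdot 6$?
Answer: $50980$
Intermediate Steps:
$l{\left(a \right)} = 0$
$T{\left(E \right)} = -15$ ($T{\left(E \right)} = -15 + 3 \frac{0}{E} = -15 + 3 \cdot 0 = -15 + 0 = -15$)
$\left(33273 + M\right) + T{\left(20 \right)} = \left(33273 + 17722\right) - 15 = 50995 - 15 = 50980$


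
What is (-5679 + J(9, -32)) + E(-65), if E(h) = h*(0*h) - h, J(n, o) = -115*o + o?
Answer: -1966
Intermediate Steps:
J(n, o) = -114*o
E(h) = -h (E(h) = h*0 - h = 0 - h = -h)
(-5679 + J(9, -32)) + E(-65) = (-5679 - 114*(-32)) - 1*(-65) = (-5679 + 3648) + 65 = -2031 + 65 = -1966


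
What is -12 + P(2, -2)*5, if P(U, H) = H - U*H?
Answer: -2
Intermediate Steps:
P(U, H) = H - H*U
-12 + P(2, -2)*5 = -12 - 2*(1 - 1*2)*5 = -12 - 2*(1 - 2)*5 = -12 - 2*(-1)*5 = -12 + 2*5 = -12 + 10 = -2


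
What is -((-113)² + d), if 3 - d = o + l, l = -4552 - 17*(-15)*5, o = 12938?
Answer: -3111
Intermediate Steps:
l = -3277 (l = -4552 - (-255)*5 = -4552 - 1*(-1275) = -4552 + 1275 = -3277)
d = -9658 (d = 3 - (12938 - 3277) = 3 - 1*9661 = 3 - 9661 = -9658)
-((-113)² + d) = -((-113)² - 9658) = -(12769 - 9658) = -1*3111 = -3111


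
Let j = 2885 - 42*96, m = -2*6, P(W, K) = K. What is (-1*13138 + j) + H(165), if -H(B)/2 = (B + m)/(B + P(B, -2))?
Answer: -2328761/163 ≈ -14287.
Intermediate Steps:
m = -12
H(B) = -2*(-12 + B)/(-2 + B) (H(B) = -2*(B - 12)/(B - 2) = -2*(-12 + B)/(-2 + B))
j = -1147 (j = 2885 - 1*4032 = 2885 - 4032 = -1147)
(-1*13138 + j) + H(165) = (-1*13138 - 1147) + 2*(12 - 1*165)/(-2 + 165) = (-13138 - 1147) + 2*(12 - 165)/163 = -14285 + 2*(1/163)*(-153) = -14285 - 306/163 = -2328761/163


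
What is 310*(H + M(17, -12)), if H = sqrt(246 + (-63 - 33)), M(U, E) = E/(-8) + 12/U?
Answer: 11625/17 + 1550*sqrt(6) ≈ 4480.5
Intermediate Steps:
M(U, E) = 12/U - E/8 (M(U, E) = E*(-1/8) + 12/U = -E/8 + 12/U = 12/U - E/8)
H = 5*sqrt(6) (H = sqrt(246 - 96) = sqrt(150) = 5*sqrt(6) ≈ 12.247)
310*(H + M(17, -12)) = 310*(5*sqrt(6) + (12/17 - 1/8*(-12))) = 310*(5*sqrt(6) + (12*(1/17) + 3/2)) = 310*(5*sqrt(6) + (12/17 + 3/2)) = 310*(5*sqrt(6) + 75/34) = 310*(75/34 + 5*sqrt(6)) = 11625/17 + 1550*sqrt(6)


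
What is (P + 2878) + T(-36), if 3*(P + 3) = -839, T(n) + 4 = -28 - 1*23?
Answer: 7621/3 ≈ 2540.3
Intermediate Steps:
T(n) = -55 (T(n) = -4 + (-28 - 1*23) = -4 + (-28 - 23) = -4 - 51 = -55)
P = -848/3 (P = -3 + (⅓)*(-839) = -3 - 839/3 = -848/3 ≈ -282.67)
(P + 2878) + T(-36) = (-848/3 + 2878) - 55 = 7786/3 - 55 = 7621/3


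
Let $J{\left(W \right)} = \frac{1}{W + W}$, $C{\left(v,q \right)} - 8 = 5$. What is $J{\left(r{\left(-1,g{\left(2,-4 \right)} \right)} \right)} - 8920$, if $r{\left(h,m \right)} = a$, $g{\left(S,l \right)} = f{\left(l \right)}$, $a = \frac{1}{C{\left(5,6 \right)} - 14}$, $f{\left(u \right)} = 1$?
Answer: $- \frac{17841}{2} \approx -8920.5$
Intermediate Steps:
$C{\left(v,q \right)} = 13$ ($C{\left(v,q \right)} = 8 + 5 = 13$)
$a = -1$ ($a = \frac{1}{13 - 14} = \frac{1}{-1} = -1$)
$g{\left(S,l \right)} = 1$
$r{\left(h,m \right)} = -1$
$J{\left(W \right)} = \frac{1}{2 W}$
$J{\left(r{\left(-1,g{\left(2,-4 \right)} \right)} \right)} - 8920 = \frac{1}{2 \left(-1\right)} - 8920 = \frac{1}{2} \left(-1\right) - 8920 = - \frac{1}{2} - 8920 = - \frac{17841}{2}$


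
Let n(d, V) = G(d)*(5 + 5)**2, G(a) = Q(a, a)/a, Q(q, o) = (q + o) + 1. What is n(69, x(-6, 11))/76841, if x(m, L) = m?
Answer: 13900/5302029 ≈ 0.0026216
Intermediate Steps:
Q(q, o) = 1 + o + q (Q(q, o) = (o + q) + 1 = 1 + o + q)
G(a) = (1 + 2*a)/a (G(a) = (1 + a + a)/a = (1 + 2*a)/a)
n(d, V) = 200 + 100/d (n(d, V) = (2 + 1/d)*(5 + 5)**2 = (2 + 1/d)*10**2 = (2 + 1/d)*100 = 200 + 100/d)
n(69, x(-6, 11))/76841 = (200 + 100/69)/76841 = (200 + 100*(1/69))*(1/76841) = (200 + 100/69)*(1/76841) = (13900/69)*(1/76841) = 13900/5302029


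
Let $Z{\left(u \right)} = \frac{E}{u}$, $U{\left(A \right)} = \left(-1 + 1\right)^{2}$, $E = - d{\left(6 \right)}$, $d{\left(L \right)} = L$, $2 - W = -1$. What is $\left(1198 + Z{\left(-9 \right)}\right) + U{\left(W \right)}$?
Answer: $\frac{3596}{3} \approx 1198.7$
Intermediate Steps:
$W = 3$ ($W = 2 - -1 = 2 + 1 = 3$)
$E = -6$ ($E = \left(-1\right) 6 = -6$)
$U{\left(A \right)} = 0$ ($U{\left(A \right)} = 0^{2} = 0$)
$Z{\left(u \right)} = - \frac{6}{u}$
$\left(1198 + Z{\left(-9 \right)}\right) + U{\left(W \right)} = \left(1198 - \frac{6}{-9}\right) + 0 = \left(1198 - - \frac{2}{3}\right) + 0 = \left(1198 + \frac{2}{3}\right) + 0 = \frac{3596}{3} + 0 = \frac{3596}{3}$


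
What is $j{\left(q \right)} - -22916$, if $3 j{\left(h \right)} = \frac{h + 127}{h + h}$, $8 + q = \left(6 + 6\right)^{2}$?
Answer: $\frac{18699719}{816} \approx 22916.0$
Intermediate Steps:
$q = 136$ ($q = -8 + \left(6 + 6\right)^{2} = -8 + 12^{2} = -8 + 144 = 136$)
$j{\left(h \right)} = \frac{127 + h}{6 h}$ ($j{\left(h \right)} = \frac{\left(h + 127\right) \frac{1}{h + h}}{3} = \frac{\left(127 + h\right) \frac{1}{2 h}}{3} = \frac{\frac{1}{2} \frac{1}{h} \left(127 + h\right)}{3} = \frac{127 + h}{6 h}$)
$j{\left(q \right)} - -22916 = \frac{127 + 136}{6 \cdot 136} - -22916 = \frac{1}{6} \cdot \frac{1}{136} \cdot 263 + 22916 = \frac{263}{816} + 22916 = \frac{18699719}{816}$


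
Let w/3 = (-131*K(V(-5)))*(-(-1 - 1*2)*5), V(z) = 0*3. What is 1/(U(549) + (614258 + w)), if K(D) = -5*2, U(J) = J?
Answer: 1/673757 ≈ 1.4842e-6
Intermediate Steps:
V(z) = 0
K(D) = -10
w = 58950 (w = 3*((-131*(-10))*(-(-1 - 1*2)*5)) = 3*(1310*(-(-1 - 2)*5)) = 3*(1310*(-1*(-3)*5)) = 3*(1310*(3*5)) = 3*(1310*15) = 3*19650 = 58950)
1/(U(549) + (614258 + w)) = 1/(549 + (614258 + 58950)) = 1/(549 + 673208) = 1/673757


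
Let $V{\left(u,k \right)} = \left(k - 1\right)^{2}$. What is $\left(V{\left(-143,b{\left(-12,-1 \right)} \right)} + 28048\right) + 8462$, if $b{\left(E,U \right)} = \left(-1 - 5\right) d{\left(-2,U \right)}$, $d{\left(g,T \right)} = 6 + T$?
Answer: $37471$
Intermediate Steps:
$b{\left(E,U \right)} = -36 - 6 U$ ($b{\left(E,U \right)} = \left(-1 - 5\right) \left(6 + U\right) = - 6 \left(6 + U\right) = -36 - 6 U$)
$V{\left(u,k \right)} = \left(-1 + k\right)^{2}$
$\left(V{\left(-143,b{\left(-12,-1 \right)} \right)} + 28048\right) + 8462 = \left(\left(-1 - 30\right)^{2} + 28048\right) + 8462 = \left(\left(-31\right)^{2} + 28048\right) + 8462 = \left(961 + 28048\right) + 8462 = 29009 + 8462 = 37471$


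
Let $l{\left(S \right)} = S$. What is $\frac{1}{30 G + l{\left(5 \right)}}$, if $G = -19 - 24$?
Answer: $- \frac{1}{1285} \approx -0.00077821$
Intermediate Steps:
$G = -43$ ($G = -19 - 24 = -43$)
$\frac{1}{30 G + l{\left(5 \right)}} = \frac{1}{30 \left(-43\right) + 5} = \frac{1}{-1290 + 5} = \frac{1}{-1285} = - \frac{1}{1285}$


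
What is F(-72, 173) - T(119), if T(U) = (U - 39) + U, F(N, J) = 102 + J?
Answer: 76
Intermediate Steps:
T(U) = -39 + 2*U (T(U) = (-39 + U) + U = -39 + 2*U)
F(-72, 173) - T(119) = (102 + 173) - (-39 + 2*119) = 275 - (-39 + 238) = 275 - 1*199 = 275 - 199 = 76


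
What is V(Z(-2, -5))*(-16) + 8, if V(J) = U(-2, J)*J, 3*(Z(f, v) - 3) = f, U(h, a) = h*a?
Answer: 1640/9 ≈ 182.22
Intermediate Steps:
U(h, a) = a*h
Z(f, v) = 3 + f/3
V(J) = -2*J² (V(J) = (J*(-2))*J = (-2*J)*J = -2*J²)
V(Z(-2, -5))*(-16) + 8 = -2*(3 + (⅓)*(-2))²*(-16) + 8 = -2*(3 - ⅔)²*(-16) + 8 = -2*(7/3)²*(-16) + 8 = -2*49/9*(-16) + 8 = -98/9*(-16) + 8 = 1568/9 + 8 = 1640/9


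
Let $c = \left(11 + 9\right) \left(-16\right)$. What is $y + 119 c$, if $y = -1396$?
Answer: $-39476$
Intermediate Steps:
$c = -320$ ($c = 20 \left(-16\right) = -320$)
$y + 119 c = -1396 + 119 \left(-320\right) = -1396 - 38080 = -39476$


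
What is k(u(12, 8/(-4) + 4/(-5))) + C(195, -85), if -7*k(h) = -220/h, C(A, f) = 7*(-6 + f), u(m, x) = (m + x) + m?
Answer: -235777/371 ≈ -635.52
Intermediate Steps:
u(m, x) = x + 2*m
C(A, f) = -42 + 7*f
k(h) = 220/(7*h) (k(h) = -(-220)/(7*h) = 220/(7*h))
k(u(12, 8/(-4) + 4/(-5))) + C(195, -85) = 220/(7*((8/(-4) + 4/(-5)) + 2*12)) + (-42 + 7*(-85)) = 220/(7*((8*(-¼) + 4*(-⅕)) + 24)) + (-42 - 595) = 220/(7*((-2 - ⅘) + 24)) - 637 = 220/(7*(-14/5 + 24)) - 637 = 220/(7*(106/5)) - 637 = (220/7)*(5/106) - 637 = 550/371 - 637 = -235777/371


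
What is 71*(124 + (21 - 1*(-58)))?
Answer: 14413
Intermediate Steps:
71*(124 + (21 - 1*(-58))) = 71*(124 + (21 + 58)) = 71*(124 + 79) = 71*203 = 14413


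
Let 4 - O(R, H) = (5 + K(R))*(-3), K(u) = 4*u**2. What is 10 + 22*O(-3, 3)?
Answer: 2804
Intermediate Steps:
O(R, H) = 19 + 12*R**2 (O(R, H) = 4 - (5 + 4*R**2)*(-3) = 4 - (-15 - 12*R**2) = 4 + (15 + 12*R**2) = 19 + 12*R**2)
10 + 22*O(-3, 3) = 10 + 22*(19 + 12*(-3)**2) = 10 + 22*(19 + 12*9) = 10 + 22*(19 + 108) = 10 + 22*127 = 10 + 2794 = 2804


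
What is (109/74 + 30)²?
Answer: 5424241/5476 ≈ 990.55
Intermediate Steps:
(109/74 + 30)² = (2329/74)² = 5424241/5476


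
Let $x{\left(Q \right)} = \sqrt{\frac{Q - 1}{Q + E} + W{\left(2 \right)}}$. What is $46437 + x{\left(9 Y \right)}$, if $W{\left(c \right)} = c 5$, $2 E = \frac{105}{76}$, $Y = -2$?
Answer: $46437 + \frac{\sqrt{76819938}}{2631} \approx 46440.0$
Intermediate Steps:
$E = \frac{105}{152}$ ($E = \frac{105 \cdot \frac{1}{76}}{2} = \frac{1}{2} \cdot \frac{105}{76} = \frac{105}{152} \approx 0.69079$)
$W{\left(c \right)} = 5 c$
$x{\left(Q \right)} = \sqrt{10 + \frac{-1 + Q}{\frac{105}{152} + Q}}$ ($x{\left(Q \right)} = \sqrt{\frac{Q - 1}{Q + \frac{105}{152}} + 5 \cdot 2} = \sqrt{\frac{-1 + Q}{\frac{105}{152} + Q} + 10} = \sqrt{10 + \frac{-1 + Q}{\frac{105}{152} + Q}}$)
$46437 + x{\left(9 Y \right)} = 46437 + \sqrt{2} \sqrt{\frac{449 + 836 \cdot 9 \left(-2\right)}{105 + 152 \cdot 9 \left(-2\right)}} = 46437 + \sqrt{2} \sqrt{\frac{449 + 836 \left(-18\right)}{105 + 152 \left(-18\right)}} = 46437 + \sqrt{2} \sqrt{\frac{449 - 15048}{105 - 2736}} = 46437 + \sqrt{2} \sqrt{\frac{1}{-2631} \left(-14599\right)} = 46437 + \sqrt{2} \sqrt{\left(- \frac{1}{2631}\right) \left(-14599\right)} = 46437 + \sqrt{2} \sqrt{\frac{14599}{2631}} = 46437 + \sqrt{2} \frac{\sqrt{38409969}}{2631} = 46437 + \frac{\sqrt{76819938}}{2631}$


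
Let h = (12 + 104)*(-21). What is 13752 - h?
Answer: 16188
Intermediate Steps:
h = -2436 (h = 116*(-21) = -2436)
13752 - h = 13752 - 1*(-2436) = 13752 + 2436 = 16188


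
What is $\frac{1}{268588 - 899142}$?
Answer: $- \frac{1}{630554} \approx -1.5859 \cdot 10^{-6}$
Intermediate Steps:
$\frac{1}{268588 - 899142} = \frac{1}{-630554} = - \frac{1}{630554}$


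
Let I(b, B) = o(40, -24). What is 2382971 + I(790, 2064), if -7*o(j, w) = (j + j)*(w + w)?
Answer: 16684637/7 ≈ 2.3835e+6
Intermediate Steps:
o(j, w) = -4*j*w/7 (o(j, w) = -(j + j)*(w + w)/7 = -2*j*2*w/7 = -4*j*w/7)
I(b, B) = 3840/7 (I(b, B) = -4/7*40*(-24) = 3840/7)
2382971 + I(790, 2064) = 2382971 + 3840/7 = 16684637/7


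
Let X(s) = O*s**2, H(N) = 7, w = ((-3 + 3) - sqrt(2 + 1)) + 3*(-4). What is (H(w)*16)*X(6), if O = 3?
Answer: 12096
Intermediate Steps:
w = -12 - sqrt(3) (w = (0 - sqrt(3)) - 12 = -sqrt(3) - 12 = -12 - sqrt(3) ≈ -13.732)
X(s) = 3*s**2
(H(w)*16)*X(6) = (7*16)*(3*6**2) = 112*(3*36) = 112*108 = 12096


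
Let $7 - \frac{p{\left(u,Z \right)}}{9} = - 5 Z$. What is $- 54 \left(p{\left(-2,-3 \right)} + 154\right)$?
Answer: $-4428$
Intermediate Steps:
$p{\left(u,Z \right)} = 63 + 45 Z$ ($p{\left(u,Z \right)} = 63 - 9 \left(- 5 Z\right) = 63 + 45 Z$)
$- 54 \left(p{\left(-2,-3 \right)} + 154\right) = - 54 \left(\left(63 + 45 \left(-3\right)\right) + 154\right) = - 54 \left(\left(63 - 135\right) + 154\right) = - 54 \left(-72 + 154\right) = \left(-54\right) 82 = -4428$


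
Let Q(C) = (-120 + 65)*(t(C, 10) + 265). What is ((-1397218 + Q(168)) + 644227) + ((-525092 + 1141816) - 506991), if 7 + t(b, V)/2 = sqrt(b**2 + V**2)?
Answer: -657063 - 220*sqrt(7081) ≈ -6.7558e+5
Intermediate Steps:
t(b, V) = -14 + 2*sqrt(V**2 + b**2) (t(b, V) = -14 + 2*sqrt(b**2 + V**2) = -14 + 2*sqrt(V**2 + b**2))
Q(C) = -13805 - 110*sqrt(100 + C**2) (Q(C) = (-120 + 65)*((-14 + 2*sqrt(10**2 + C**2)) + 265) = -55*((-14 + 2*sqrt(100 + C**2)) + 265) = -55*(251 + 2*sqrt(100 + C**2)) = -13805 - 110*sqrt(100 + C**2))
((-1397218 + Q(168)) + 644227) + ((-525092 + 1141816) - 506991) = ((-1397218 + (-13805 - 110*sqrt(100 + 168**2))) + 644227) + ((-525092 + 1141816) - 506991) = ((-1397218 + (-13805 - 110*sqrt(100 + 28224))) + 644227) + (616724 - 506991) = ((-1397218 + (-13805 - 220*sqrt(7081))) + 644227) + 109733 = ((-1411023 - 220*sqrt(7081)) + 644227) + 109733 = (-766796 - 220*sqrt(7081)) + 109733 = -657063 - 220*sqrt(7081)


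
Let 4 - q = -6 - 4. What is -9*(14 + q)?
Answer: -252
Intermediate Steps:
q = 14 (q = 4 - (-6 - 4) = 4 - 1*(-10) = 4 + 10 = 14)
-9*(14 + q) = -9*(14 + 14) = -9*28 = -252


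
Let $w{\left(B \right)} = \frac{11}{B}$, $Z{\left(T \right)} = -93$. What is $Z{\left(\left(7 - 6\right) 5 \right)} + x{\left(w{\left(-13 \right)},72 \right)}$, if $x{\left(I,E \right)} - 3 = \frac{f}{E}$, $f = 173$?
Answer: $- \frac{6307}{72} \approx -87.597$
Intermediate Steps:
$x{\left(I,E \right)} = 3 + \frac{173}{E}$
$Z{\left(\left(7 - 6\right) 5 \right)} + x{\left(w{\left(-13 \right)},72 \right)} = -93 + \left(3 + \frac{173}{72}\right) = -93 + \frac{389}{72} = - \frac{6307}{72}$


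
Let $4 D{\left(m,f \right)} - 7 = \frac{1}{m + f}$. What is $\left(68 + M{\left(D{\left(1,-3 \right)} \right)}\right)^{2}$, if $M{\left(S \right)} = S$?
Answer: $\frac{310249}{64} \approx 4847.6$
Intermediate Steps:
$D{\left(m,f \right)} = \frac{7}{4} + \frac{1}{4 \left(f + m\right)}$ ($D{\left(m,f \right)} = \frac{7}{4} + \frac{1}{4 \left(m + f\right)} = \frac{7}{4} + \frac{1}{4 \left(f + m\right)}$)
$\left(68 + M{\left(D{\left(1,-3 \right)} \right)}\right)^{2} = \left(68 + \frac{1 + 7 \left(-3\right) + 7 \cdot 1}{4 \left(-3 + 1\right)}\right)^{2} = \left(68 + \frac{1 - 21 + 7}{4 \left(-2\right)}\right)^{2} = \left(68 + \frac{1}{4} \left(- \frac{1}{2}\right) \left(-13\right)\right)^{2} = \left(68 + \frac{13}{8}\right)^{2} = \left(\frac{557}{8}\right)^{2} = \frac{310249}{64}$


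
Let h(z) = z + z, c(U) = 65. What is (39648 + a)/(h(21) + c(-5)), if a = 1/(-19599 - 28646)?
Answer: 1912817759/5162215 ≈ 370.54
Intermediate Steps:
a = -1/48245 (a = 1/(-48245) = -1/48245 ≈ -2.0728e-5)
h(z) = 2*z
(39648 + a)/(h(21) + c(-5)) = (39648 - 1/48245)/(2*21 + 65) = 1912817759/(48245*(42 + 65)) = (1912817759/48245)/107 = (1912817759/48245)*(1/107) = 1912817759/5162215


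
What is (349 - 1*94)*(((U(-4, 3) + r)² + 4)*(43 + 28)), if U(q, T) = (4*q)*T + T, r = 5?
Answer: 29040420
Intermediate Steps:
U(q, T) = T + 4*T*q (U(q, T) = 4*T*q + T = T + 4*T*q)
(349 - 1*94)*(((U(-4, 3) + r)² + 4)*(43 + 28)) = (349 - 1*94)*(((3*(1 + 4*(-4)) + 5)² + 4)*(43 + 28)) = (349 - 94)*(((3*(1 - 16) + 5)² + 4)*71) = 255*(((3*(-15) + 5)² + 4)*71) = 255*(((-45 + 5)² + 4)*71) = 255*(((-40)² + 4)*71) = 255*((1600 + 4)*71) = 255*(1604*71) = 255*113884 = 29040420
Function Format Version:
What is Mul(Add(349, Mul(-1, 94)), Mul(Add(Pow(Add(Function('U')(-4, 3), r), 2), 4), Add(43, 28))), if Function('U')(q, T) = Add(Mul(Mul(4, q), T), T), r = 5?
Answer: 29040420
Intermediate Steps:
Function('U')(q, T) = Add(T, Mul(4, T, q)) (Function('U')(q, T) = Add(Mul(4, T, q), T) = Add(T, Mul(4, T, q)))
Mul(Add(349, Mul(-1, 94)), Mul(Add(Pow(Add(Function('U')(-4, 3), r), 2), 4), Add(43, 28))) = Mul(Add(349, Mul(-1, 94)), Mul(Add(Pow(Add(Mul(3, Add(1, Mul(4, -4))), 5), 2), 4), Add(43, 28))) = Mul(Add(349, -94), Mul(Add(Pow(Add(Mul(3, Add(1, -16)), 5), 2), 4), 71)) = Mul(255, Mul(Add(Pow(Add(Mul(3, -15), 5), 2), 4), 71)) = Mul(255, Mul(Add(Pow(Add(-45, 5), 2), 4), 71)) = Mul(255, Mul(Add(Pow(-40, 2), 4), 71)) = Mul(255, Mul(Add(1600, 4), 71)) = Mul(255, Mul(1604, 71)) = Mul(255, 113884) = 29040420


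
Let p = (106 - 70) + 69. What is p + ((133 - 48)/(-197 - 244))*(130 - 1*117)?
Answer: 45200/441 ≈ 102.49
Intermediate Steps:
p = 105 (p = 36 + 69 = 105)
p + ((133 - 48)/(-197 - 244))*(130 - 1*117) = 105 + ((133 - 48)/(-197 - 244))*(130 - 1*117) = 105 + (85/(-441))*(130 - 117) = 105 + (85*(-1/441))*13 = 105 - 85/441*13 = 105 - 1105/441 = 45200/441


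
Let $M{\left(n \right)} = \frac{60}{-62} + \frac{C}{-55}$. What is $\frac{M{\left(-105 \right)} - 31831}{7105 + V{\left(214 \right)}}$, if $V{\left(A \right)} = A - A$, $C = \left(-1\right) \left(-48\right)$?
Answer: $- \frac{54274993}{12114025} \approx -4.4803$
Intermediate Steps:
$C = 48$
$V{\left(A \right)} = 0$
$M{\left(n \right)} = - \frac{3138}{1705}$ ($M{\left(n \right)} = \frac{60}{-62} + \frac{48}{-55} = 60 \left(- \frac{1}{62}\right) + 48 \left(- \frac{1}{55}\right) = - \frac{30}{31} - \frac{48}{55} = - \frac{3138}{1705}$)
$\frac{M{\left(-105 \right)} - 31831}{7105 + V{\left(214 \right)}} = \frac{- \frac{3138}{1705} - 31831}{7105 + 0} = - \frac{54274993}{1705 \cdot 7105} = \left(- \frac{54274993}{1705}\right) \frac{1}{7105} = - \frac{54274993}{12114025}$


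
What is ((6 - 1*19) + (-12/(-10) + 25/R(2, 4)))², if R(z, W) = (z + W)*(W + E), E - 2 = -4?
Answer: 339889/3600 ≈ 94.414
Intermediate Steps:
E = -2 (E = 2 - 4 = -2)
R(z, W) = (-2 + W)*(W + z) (R(z, W) = (z + W)*(W - 2) = (W + z)*(-2 + W) = (-2 + W)*(W + z))
((6 - 1*19) + (-12/(-10) + 25/R(2, 4)))² = ((6 - 1*19) + (-12/(-10) + 25/(4² - 2*4 - 2*2 + 4*2)))² = ((6 - 19) + (-12*(-⅒) + 25/(16 - 8 - 4 + 8)))² = (-13 + (6/5 + 25/12))² = (-13 + 197/60)² = (-583/60)² = 339889/3600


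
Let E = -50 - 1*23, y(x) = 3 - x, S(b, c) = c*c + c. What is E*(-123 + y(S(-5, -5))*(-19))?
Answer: -14600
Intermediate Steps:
S(b, c) = c + c² (S(b, c) = c² + c = c + c²)
E = -73 (E = -50 - 23 = -73)
E*(-123 + y(S(-5, -5))*(-19)) = -73*(-123 + (3 - (-5)*(1 - 5))*(-19)) = -73*(-123 + (3 - (-5)*(-4))*(-19)) = -73*(-123 + (3 - 1*20)*(-19)) = -73*(-123 + (3 - 20)*(-19)) = -73*(-123 - 17*(-19)) = -73*(-123 + 323) = -73*200 = -14600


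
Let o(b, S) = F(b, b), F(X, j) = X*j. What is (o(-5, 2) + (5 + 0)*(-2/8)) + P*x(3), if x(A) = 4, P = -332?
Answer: -5217/4 ≈ -1304.3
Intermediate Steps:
o(b, S) = b² (o(b, S) = b*b = b²)
(o(-5, 2) + (5 + 0)*(-2/8)) + P*x(3) = ((-5)² + (5 + 0)*(-2/8)) - 332*4 = (25 + 5*(-2*⅛)) - 1328 = (25 + 5*(-¼)) - 1328 = (25 - 5/4) - 1328 = 95/4 - 1328 = -5217/4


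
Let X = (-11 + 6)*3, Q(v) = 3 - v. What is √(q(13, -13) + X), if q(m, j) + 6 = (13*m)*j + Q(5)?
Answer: 2*I*√555 ≈ 47.117*I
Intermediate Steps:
q(m, j) = -8 + 13*j*m (q(m, j) = -6 + ((13*m)*j + (3 - 1*5)) = -6 + (13*j*m + (3 - 5)) = -6 + (13*j*m - 2) = -6 + (-2 + 13*j*m) = -8 + 13*j*m)
X = -15 (X = -5*3 = -15)
√(q(13, -13) + X) = √((-8 + 13*(-13)*13) - 15) = √((-8 - 2197) - 15) = √(-2205 - 15) = √(-2220) = 2*I*√555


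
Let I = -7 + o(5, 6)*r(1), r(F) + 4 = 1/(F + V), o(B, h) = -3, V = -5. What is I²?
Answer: 529/16 ≈ 33.063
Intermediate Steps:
r(F) = -4 + 1/(-5 + F) (r(F) = -4 + 1/(F - 5) = -4 + 1/(-5 + F))
I = 23/4 (I = -7 - 3*(21 - 4*1)/(-5 + 1) = -7 - 3*(21 - 4)/(-4) = -7 - (-3)*17/4 = -7 - 3*(-17/4) = -7 + 51/4 = 23/4 ≈ 5.7500)
I² = (23/4)² = 529/16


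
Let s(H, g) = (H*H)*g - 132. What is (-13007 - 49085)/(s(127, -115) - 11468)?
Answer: 62092/1866435 ≈ 0.033268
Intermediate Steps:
s(H, g) = -132 + g*H**2 (s(H, g) = H**2*g - 132 = g*H**2 - 132 = -132 + g*H**2)
(-13007 - 49085)/(s(127, -115) - 11468) = (-13007 - 49085)/((-132 - 115*127**2) - 11468) = -62092/((-132 - 115*16129) - 11468) = -62092/((-132 - 1854835) - 11468) = -62092/(-1854967 - 11468) = -62092/(-1866435) = -62092*(-1/1866435) = 62092/1866435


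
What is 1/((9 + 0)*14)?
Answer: 1/126 ≈ 0.0079365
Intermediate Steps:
1/((9 + 0)*14) = 1/(9*14) = 1/126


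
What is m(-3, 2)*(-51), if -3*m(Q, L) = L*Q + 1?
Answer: -85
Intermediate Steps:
m(Q, L) = -⅓ - L*Q/3 (m(Q, L) = -(L*Q + 1)/3 = -(1 + L*Q)/3 = -⅓ - L*Q/3)
m(-3, 2)*(-51) = (-⅓ - ⅓*2*(-3))*(-51) = (-⅓ + 2)*(-51) = (5/3)*(-51) = -85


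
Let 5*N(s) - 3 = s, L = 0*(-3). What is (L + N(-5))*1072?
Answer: -2144/5 ≈ -428.80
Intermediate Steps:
L = 0
N(s) = 3/5 + s/5
(L + N(-5))*1072 = (0 + (3/5 + (1/5)*(-5)))*1072 = (0 + (3/5 - 1))*1072 = (0 - 2/5)*1072 = -2/5*1072 = -2144/5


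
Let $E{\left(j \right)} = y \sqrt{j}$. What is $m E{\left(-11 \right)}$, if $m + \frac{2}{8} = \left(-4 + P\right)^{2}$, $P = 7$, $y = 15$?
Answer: $\frac{525 i \sqrt{11}}{4} \approx 435.31 i$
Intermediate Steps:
$E{\left(j \right)} = 15 \sqrt{j}$
$m = \frac{35}{4}$ ($m = - \frac{1}{4} + \left(-4 + 7\right)^{2} = - \frac{1}{4} + 3^{2} = - \frac{1}{4} + 9 = \frac{35}{4} \approx 8.75$)
$m E{\left(-11 \right)} = \frac{35 \cdot 15 \sqrt{-11}}{4} = \frac{35 \cdot 15 i \sqrt{11}}{4} = \frac{525 i \sqrt{11}}{4}$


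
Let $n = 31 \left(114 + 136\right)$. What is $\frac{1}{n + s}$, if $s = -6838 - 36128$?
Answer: $- \frac{1}{35216} \approx -2.8396 \cdot 10^{-5}$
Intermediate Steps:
$s = -42966$
$n = 7750$ ($n = 31 \cdot 250 = 7750$)
$\frac{1}{n + s} = \frac{1}{7750 - 42966} = \frac{1}{-35216} = - \frac{1}{35216}$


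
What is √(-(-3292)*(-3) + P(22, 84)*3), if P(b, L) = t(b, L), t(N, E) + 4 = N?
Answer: I*√9822 ≈ 99.106*I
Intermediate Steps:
t(N, E) = -4 + N
P(b, L) = -4 + b
√(-(-3292)*(-3) + P(22, 84)*3) = √(-(-3292)*(-3) + (-4 + 22)*3) = √(-823*12 + 18*3) = √(-9876 + 54) = √(-9822) = I*√9822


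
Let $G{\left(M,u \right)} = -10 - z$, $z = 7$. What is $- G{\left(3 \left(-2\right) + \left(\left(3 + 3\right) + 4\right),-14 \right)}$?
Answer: $17$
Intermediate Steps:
$G{\left(M,u \right)} = -17$ ($G{\left(M,u \right)} = -10 - 7 = -17$)
$- G{\left(3 \left(-2\right) + \left(\left(3 + 3\right) + 4\right),-14 \right)} = \left(-1\right) \left(-17\right) = 17$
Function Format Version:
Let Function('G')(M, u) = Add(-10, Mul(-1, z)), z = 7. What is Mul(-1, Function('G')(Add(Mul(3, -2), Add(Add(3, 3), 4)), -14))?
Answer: 17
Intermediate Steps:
Function('G')(M, u) = -17 (Function('G')(M, u) = Add(-10, Mul(-1, 7)) = Add(-10, -7) = -17)
Mul(-1, Function('G')(Add(Mul(3, -2), Add(Add(3, 3), 4)), -14)) = Mul(-1, -17) = 17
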